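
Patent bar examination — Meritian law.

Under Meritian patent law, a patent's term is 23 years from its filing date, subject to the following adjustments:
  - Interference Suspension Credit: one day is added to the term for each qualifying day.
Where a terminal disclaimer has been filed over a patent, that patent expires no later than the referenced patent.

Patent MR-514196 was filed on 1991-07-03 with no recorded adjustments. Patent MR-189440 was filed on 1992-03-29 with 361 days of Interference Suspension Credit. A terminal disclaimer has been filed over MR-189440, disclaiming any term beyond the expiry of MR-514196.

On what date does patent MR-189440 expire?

July 3, 2014

Natural term of MR-189440:
  Base: filing + 23 years → 29 March 2015.
  Interference Suspension Credit: +361 days → 24 March 2016.
Expiry of referenced patent MR-514196:
  Base: filing + 23 years → 3 July 2014.
Terminal disclaimer: MR-189440 expires on the earlier of 24 March 2016 and 3 July 2014.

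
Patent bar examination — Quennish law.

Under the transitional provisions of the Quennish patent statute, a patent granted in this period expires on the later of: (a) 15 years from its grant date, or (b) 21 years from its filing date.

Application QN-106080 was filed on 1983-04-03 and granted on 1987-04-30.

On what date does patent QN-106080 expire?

April 3, 2004

(a) grant + 15 years → 30 April 2002.
(b) filing + 21 years → 3 April 2004.
Later of the two: 3 April 2004.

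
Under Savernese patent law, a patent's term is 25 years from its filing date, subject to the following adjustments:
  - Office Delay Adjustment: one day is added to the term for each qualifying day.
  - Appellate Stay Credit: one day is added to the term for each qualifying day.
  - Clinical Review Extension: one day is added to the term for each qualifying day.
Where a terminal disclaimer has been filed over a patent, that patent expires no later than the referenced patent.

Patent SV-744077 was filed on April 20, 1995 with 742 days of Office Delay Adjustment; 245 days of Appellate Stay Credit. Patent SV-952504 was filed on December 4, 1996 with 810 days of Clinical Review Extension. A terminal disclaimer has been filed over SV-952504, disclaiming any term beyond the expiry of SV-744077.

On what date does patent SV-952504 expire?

2023-01-02

Natural term of SV-952504:
  Base: filing + 25 years → 4 December 2021.
  Clinical Review Extension: +810 days → 22 February 2024.
Expiry of referenced patent SV-744077:
  Base: filing + 25 years → 20 April 2020.
  Office Delay Adjustment: +742 days → 2 May 2022.
  Appellate Stay Credit: +245 days → 2 January 2023.
Terminal disclaimer: SV-952504 expires on the earlier of 22 February 2024 and 2 January 2023.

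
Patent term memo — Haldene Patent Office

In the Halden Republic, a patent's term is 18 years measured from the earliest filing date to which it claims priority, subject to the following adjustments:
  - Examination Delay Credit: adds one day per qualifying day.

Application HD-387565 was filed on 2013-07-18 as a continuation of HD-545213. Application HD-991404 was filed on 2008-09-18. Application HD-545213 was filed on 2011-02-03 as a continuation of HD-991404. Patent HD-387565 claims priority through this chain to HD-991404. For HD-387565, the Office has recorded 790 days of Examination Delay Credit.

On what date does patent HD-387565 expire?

2028-11-16

Earliest priority filing: 18 September 2008.
Base term: 18 September 2008 + 18 years → 18 September 2026.
Examination Delay Credit: +790 days → 16 November 2028.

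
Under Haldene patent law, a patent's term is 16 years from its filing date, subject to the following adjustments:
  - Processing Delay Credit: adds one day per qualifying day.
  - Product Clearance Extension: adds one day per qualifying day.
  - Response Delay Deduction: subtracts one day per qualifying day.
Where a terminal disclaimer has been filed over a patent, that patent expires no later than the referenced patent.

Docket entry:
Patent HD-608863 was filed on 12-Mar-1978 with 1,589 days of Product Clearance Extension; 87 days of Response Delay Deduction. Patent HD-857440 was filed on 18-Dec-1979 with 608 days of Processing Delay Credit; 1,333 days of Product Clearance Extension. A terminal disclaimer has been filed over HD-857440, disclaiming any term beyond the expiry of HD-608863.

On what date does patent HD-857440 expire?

Natural term of HD-857440:
  Base: filing + 16 years → 18 December 1995.
  Processing Delay Credit: +608 days → 17 August 1997.
  Product Clearance Extension: +1333 days → 11 April 2001.
Expiry of referenced patent HD-608863:
  Base: filing + 16 years → 12 March 1994.
  Product Clearance Extension: +1589 days → 18 July 1998.
  Response Delay Deduction: −87 days → 22 April 1998.
Terminal disclaimer: HD-857440 expires on the earlier of 11 April 2001 and 22 April 1998.

April 22, 1998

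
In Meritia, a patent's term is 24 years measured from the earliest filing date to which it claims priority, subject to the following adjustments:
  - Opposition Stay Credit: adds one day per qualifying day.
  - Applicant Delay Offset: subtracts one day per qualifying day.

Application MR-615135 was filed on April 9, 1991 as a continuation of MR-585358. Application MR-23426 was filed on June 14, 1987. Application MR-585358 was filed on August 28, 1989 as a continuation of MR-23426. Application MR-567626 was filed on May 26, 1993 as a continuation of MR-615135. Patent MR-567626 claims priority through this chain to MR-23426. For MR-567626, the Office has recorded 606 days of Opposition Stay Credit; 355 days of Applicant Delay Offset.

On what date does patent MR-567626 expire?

2012-02-20

Earliest priority filing: 14 June 1987.
Base term: 14 June 1987 + 24 years → 14 June 2011.
Opposition Stay Credit: +606 days → 9 February 2013.
Applicant Delay Offset: −355 days → 20 February 2012.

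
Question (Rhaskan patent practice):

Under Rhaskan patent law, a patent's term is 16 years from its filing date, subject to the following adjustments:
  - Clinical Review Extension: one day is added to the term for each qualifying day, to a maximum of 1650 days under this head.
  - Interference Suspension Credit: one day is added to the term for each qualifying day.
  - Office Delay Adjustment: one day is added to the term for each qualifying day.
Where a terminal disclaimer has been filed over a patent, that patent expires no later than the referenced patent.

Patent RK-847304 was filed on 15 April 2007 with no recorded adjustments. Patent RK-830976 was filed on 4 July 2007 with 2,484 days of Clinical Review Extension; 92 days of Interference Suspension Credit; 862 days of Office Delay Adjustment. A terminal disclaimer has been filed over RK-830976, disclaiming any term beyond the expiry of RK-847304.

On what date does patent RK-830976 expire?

Natural term of RK-830976:
  Base: filing + 16 years → 4 July 2023.
  Clinical Review Extension: 2484 days claimed exceeds the 1650-day cap, so +1650 days → 9 January 2028.
  Interference Suspension Credit: +92 days → 10 April 2028.
  Office Delay Adjustment: +862 days → 20 August 2030.
Expiry of referenced patent RK-847304:
  Base: filing + 16 years → 15 April 2023.
Terminal disclaimer: RK-830976 expires on the earlier of 20 August 2030 and 15 April 2023.

2023-04-15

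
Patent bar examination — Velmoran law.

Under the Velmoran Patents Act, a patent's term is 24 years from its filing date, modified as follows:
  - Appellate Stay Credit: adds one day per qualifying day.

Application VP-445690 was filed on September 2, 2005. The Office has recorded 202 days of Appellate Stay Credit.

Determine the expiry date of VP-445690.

March 23, 2030

Base term: filing date + 24 years → 2 September 2029.
Appellate Stay Credit: +202 days → 23 March 2030.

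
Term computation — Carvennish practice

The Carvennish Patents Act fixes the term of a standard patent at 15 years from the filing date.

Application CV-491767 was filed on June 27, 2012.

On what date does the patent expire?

2027-06-27

Filing date + 15 years → 27 June 2027.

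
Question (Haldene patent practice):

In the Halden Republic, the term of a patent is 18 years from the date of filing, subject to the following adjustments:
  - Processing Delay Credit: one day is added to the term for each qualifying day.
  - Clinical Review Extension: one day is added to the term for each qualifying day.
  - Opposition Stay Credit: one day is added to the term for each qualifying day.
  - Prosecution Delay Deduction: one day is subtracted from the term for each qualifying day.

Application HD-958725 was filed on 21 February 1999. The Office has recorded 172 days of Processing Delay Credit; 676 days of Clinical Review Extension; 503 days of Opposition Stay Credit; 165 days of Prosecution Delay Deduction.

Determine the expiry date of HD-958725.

May 22, 2020

Base term: filing date + 18 years → 21 February 2017.
Processing Delay Credit: +172 days → 12 August 2017.
Clinical Review Extension: +676 days → 19 June 2019.
Opposition Stay Credit: +503 days → 3 November 2020.
Prosecution Delay Deduction: −165 days → 22 May 2020.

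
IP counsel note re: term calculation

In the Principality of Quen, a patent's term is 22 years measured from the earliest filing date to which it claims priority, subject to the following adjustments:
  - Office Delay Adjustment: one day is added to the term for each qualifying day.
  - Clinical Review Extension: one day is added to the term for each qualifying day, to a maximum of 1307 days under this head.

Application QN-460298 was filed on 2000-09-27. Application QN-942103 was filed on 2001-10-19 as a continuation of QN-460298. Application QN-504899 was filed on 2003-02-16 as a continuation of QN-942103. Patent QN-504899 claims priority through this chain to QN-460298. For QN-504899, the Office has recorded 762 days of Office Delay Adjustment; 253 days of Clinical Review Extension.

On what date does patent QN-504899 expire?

2025-07-08

Earliest priority filing: 27 September 2000.
Base term: 27 September 2000 + 22 years → 27 September 2022.
Office Delay Adjustment: +762 days → 28 October 2024.
Clinical Review Extension: 253 days (within the 1307-day cap) → +253 days → 8 July 2025.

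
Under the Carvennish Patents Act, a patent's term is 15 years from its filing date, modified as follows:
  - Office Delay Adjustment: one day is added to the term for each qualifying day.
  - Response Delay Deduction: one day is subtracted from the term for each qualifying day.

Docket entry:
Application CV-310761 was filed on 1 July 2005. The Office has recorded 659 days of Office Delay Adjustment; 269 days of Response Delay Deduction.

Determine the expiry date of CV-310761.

Base term: filing date + 15 years → 1 July 2020.
Office Delay Adjustment: +659 days → 21 April 2022.
Response Delay Deduction: −269 days → 26 July 2021.

July 26, 2021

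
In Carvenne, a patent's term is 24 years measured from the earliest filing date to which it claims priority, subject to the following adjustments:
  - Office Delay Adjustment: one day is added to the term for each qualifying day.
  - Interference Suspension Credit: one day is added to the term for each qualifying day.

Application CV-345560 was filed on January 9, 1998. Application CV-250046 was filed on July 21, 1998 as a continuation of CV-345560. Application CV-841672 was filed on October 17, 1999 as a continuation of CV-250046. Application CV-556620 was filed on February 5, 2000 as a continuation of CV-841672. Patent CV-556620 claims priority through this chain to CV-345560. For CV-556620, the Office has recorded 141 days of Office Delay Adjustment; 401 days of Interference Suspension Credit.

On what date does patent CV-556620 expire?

July 5, 2023

Earliest priority filing: 9 January 1998.
Base term: 9 January 1998 + 24 years → 9 January 2022.
Office Delay Adjustment: +141 days → 30 May 2022.
Interference Suspension Credit: +401 days → 5 July 2023.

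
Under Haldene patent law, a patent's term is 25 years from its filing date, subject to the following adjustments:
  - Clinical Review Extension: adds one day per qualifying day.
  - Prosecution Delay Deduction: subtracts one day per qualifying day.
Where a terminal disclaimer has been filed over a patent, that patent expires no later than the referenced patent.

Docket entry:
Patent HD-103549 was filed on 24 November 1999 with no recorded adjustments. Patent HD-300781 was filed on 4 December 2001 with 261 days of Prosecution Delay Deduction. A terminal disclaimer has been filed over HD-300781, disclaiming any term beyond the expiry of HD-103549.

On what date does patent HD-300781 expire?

2024-11-24

Natural term of HD-300781:
  Base: filing + 25 years → 4 December 2026.
  Prosecution Delay Deduction: −261 days → 18 March 2026.
Expiry of referenced patent HD-103549:
  Base: filing + 25 years → 24 November 2024.
Terminal disclaimer: HD-300781 expires on the earlier of 18 March 2026 and 24 November 2024.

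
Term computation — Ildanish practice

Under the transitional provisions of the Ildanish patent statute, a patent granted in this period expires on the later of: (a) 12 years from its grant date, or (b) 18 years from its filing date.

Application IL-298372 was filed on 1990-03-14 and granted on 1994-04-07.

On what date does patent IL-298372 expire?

March 14, 2008

(a) grant + 12 years → 7 April 2006.
(b) filing + 18 years → 14 March 2008.
Later of the two: 14 March 2008.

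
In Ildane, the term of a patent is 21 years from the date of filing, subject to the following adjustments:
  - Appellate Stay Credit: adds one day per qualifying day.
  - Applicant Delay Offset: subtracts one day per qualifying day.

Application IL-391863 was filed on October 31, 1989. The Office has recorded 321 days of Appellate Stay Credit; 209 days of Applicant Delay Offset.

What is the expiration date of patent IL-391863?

Base term: filing date + 21 years → 31 October 2010.
Appellate Stay Credit: +321 days → 17 September 2011.
Applicant Delay Offset: −209 days → 20 February 2011.

2011-02-20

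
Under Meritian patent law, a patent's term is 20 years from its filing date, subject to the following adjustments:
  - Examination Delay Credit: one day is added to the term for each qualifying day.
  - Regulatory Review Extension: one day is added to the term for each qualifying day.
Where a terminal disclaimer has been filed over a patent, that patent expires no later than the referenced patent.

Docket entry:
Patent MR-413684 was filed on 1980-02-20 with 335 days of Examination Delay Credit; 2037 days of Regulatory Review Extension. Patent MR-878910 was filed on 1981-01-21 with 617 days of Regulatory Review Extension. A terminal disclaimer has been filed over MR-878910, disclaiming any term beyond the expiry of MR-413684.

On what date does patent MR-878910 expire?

September 30, 2002

Natural term of MR-878910:
  Base: filing + 20 years → 21 January 2001.
  Regulatory Review Extension: +617 days → 30 September 2002.
Expiry of referenced patent MR-413684:
  Base: filing + 20 years → 20 February 2000.
  Examination Delay Credit: +335 days → 20 January 2001.
  Regulatory Review Extension: +2037 days → 19 August 2006.
Terminal disclaimer: MR-878910 expires on the earlier of 30 September 2002 and 19 August 2006.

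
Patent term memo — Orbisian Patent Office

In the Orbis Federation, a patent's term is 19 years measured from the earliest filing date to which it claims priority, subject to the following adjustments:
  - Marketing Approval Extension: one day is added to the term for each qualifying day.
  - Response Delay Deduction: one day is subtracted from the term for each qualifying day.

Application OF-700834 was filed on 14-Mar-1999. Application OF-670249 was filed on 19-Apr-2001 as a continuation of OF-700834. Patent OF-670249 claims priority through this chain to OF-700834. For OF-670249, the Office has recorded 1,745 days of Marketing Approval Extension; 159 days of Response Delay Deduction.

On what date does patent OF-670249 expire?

July 17, 2022

Earliest priority filing: 14 March 1999.
Base term: 14 March 1999 + 19 years → 14 March 2018.
Marketing Approval Extension: +1745 days → 23 December 2022.
Response Delay Deduction: −159 days → 17 July 2022.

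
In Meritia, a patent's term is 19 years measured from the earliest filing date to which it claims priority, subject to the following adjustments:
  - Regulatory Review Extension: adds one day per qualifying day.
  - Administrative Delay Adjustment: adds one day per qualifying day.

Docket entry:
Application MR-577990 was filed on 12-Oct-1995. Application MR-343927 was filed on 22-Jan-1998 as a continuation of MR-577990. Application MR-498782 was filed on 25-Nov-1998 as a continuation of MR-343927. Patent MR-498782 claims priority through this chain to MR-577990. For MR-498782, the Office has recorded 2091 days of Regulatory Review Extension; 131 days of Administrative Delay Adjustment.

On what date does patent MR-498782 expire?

Earliest priority filing: 12 October 1995.
Base term: 12 October 1995 + 19 years → 12 October 2014.
Regulatory Review Extension: +2091 days → 3 July 2020.
Administrative Delay Adjustment: +131 days → 11 November 2020.

2020-11-11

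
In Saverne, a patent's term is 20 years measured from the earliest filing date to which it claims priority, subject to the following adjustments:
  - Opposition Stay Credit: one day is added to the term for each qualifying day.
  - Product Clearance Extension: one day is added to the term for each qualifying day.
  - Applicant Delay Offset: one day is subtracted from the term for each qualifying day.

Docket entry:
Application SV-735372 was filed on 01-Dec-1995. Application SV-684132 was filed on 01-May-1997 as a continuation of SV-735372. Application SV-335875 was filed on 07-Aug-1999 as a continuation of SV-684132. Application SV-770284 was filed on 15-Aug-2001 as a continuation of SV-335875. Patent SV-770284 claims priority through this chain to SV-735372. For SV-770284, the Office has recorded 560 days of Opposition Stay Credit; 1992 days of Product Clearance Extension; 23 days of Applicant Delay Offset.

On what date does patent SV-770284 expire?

November 3, 2022

Earliest priority filing: 1 December 1995.
Base term: 1 December 1995 + 20 years → 1 December 2015.
Opposition Stay Credit: +560 days → 13 June 2017.
Product Clearance Extension: +1992 days → 26 November 2022.
Applicant Delay Offset: −23 days → 3 November 2022.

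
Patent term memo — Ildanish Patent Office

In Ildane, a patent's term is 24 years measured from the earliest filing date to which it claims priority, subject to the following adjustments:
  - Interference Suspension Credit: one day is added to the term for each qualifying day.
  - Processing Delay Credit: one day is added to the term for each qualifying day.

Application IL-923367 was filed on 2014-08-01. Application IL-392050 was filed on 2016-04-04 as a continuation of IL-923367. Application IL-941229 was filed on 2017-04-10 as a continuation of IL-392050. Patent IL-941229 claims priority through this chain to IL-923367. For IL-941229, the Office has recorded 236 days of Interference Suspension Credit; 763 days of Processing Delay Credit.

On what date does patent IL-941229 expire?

Earliest priority filing: 1 August 2014.
Base term: 1 August 2014 + 24 years → 1 August 2038.
Interference Suspension Credit: +236 days → 25 March 2039.
Processing Delay Credit: +763 days → 26 April 2041.

2041-04-26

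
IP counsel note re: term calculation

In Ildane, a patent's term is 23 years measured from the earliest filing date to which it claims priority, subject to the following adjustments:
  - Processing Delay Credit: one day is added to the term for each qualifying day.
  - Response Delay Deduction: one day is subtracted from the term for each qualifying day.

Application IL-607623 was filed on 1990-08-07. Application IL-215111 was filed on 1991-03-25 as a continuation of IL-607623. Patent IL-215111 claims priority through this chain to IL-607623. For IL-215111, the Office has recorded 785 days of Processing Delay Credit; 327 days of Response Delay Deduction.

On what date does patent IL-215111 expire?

Earliest priority filing: 7 August 1990.
Base term: 7 August 1990 + 23 years → 7 August 2013.
Processing Delay Credit: +785 days → 1 October 2015.
Response Delay Deduction: −327 days → 8 November 2014.

November 8, 2014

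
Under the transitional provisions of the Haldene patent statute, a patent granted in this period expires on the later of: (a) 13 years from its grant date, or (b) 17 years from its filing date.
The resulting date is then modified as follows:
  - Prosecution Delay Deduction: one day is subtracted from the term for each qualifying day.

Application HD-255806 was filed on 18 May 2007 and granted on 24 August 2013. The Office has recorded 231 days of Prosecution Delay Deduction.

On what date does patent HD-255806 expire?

(a) grant + 13 years → 24 August 2026.
(b) filing + 17 years → 18 May 2024.
Later of the two: 24 August 2026.
Prosecution Delay Deduction: −231 days → 5 January 2026.

January 5, 2026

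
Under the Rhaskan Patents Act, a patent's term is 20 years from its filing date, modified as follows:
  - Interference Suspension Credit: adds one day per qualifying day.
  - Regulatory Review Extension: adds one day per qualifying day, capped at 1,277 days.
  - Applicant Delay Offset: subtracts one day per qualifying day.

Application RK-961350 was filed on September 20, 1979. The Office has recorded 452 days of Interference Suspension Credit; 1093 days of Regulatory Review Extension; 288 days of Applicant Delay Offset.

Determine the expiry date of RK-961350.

Base term: filing date + 20 years → 20 September 1999.
Interference Suspension Credit: +452 days → 15 December 2000.
Regulatory Review Extension: 1093 days (within the 1277-day cap) → +1093 days → 13 December 2003.
Applicant Delay Offset: −288 days → 28 February 2003.

2003-02-28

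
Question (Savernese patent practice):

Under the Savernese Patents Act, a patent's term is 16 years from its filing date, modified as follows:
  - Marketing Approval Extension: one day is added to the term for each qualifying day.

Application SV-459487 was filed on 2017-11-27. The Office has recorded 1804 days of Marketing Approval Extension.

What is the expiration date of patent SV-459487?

Base term: filing date + 16 years → 27 November 2033.
Marketing Approval Extension: +1804 days → 5 November 2038.

November 5, 2038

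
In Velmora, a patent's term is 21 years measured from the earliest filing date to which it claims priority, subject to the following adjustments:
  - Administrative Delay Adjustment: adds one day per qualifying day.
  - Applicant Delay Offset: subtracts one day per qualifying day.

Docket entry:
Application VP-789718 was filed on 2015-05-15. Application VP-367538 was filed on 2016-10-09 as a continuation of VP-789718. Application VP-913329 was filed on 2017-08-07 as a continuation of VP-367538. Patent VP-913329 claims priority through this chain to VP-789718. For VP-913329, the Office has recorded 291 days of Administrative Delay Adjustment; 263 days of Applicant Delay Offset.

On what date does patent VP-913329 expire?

2036-06-12

Earliest priority filing: 15 May 2015.
Base term: 15 May 2015 + 21 years → 15 May 2036.
Administrative Delay Adjustment: +291 days → 2 March 2037.
Applicant Delay Offset: −263 days → 12 June 2036.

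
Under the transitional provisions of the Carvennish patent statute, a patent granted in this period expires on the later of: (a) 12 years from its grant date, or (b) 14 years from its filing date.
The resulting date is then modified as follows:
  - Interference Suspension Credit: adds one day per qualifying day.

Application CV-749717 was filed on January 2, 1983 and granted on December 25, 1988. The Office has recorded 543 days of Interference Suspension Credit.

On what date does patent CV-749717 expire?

(a) grant + 12 years → 25 December 2000.
(b) filing + 14 years → 2 January 1997.
Later of the two: 25 December 2000.
Interference Suspension Credit: +543 days → 21 June 2002.

June 21, 2002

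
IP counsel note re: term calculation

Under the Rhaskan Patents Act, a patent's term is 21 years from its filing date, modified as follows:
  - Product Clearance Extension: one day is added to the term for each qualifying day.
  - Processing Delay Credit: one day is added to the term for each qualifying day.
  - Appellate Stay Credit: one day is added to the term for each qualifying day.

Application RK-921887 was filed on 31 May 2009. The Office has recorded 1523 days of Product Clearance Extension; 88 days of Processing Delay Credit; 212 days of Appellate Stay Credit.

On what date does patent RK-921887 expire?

Base term: filing date + 21 years → 31 May 2030.
Product Clearance Extension: +1523 days → 1 August 2034.
Processing Delay Credit: +88 days → 28 October 2034.
Appellate Stay Credit: +212 days → 28 May 2035.

2035-05-28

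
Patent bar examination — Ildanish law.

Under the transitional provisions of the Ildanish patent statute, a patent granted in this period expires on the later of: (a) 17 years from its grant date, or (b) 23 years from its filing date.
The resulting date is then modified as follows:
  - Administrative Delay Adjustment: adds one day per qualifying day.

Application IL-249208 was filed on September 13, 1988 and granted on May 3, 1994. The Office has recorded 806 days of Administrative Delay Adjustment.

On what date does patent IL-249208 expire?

(a) grant + 17 years → 3 May 2011.
(b) filing + 23 years → 13 September 2011.
Later of the two: 13 September 2011.
Administrative Delay Adjustment: +806 days → 27 November 2013.

November 27, 2013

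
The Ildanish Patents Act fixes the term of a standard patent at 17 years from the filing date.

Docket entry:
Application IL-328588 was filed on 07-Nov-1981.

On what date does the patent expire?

1998-11-07

Filing date + 17 years → 7 November 1998.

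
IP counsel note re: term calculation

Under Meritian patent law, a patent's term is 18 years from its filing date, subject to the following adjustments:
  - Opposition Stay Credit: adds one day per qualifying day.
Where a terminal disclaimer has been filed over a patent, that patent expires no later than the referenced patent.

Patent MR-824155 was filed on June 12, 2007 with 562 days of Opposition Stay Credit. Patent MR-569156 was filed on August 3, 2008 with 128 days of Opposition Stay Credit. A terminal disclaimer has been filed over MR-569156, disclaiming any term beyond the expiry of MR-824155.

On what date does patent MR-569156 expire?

2026-12-09

Natural term of MR-569156:
  Base: filing + 18 years → 3 August 2026.
  Opposition Stay Credit: +128 days → 9 December 2026.
Expiry of referenced patent MR-824155:
  Base: filing + 18 years → 12 June 2025.
  Opposition Stay Credit: +562 days → 26 December 2026.
Terminal disclaimer: MR-569156 expires on the earlier of 9 December 2026 and 26 December 2026.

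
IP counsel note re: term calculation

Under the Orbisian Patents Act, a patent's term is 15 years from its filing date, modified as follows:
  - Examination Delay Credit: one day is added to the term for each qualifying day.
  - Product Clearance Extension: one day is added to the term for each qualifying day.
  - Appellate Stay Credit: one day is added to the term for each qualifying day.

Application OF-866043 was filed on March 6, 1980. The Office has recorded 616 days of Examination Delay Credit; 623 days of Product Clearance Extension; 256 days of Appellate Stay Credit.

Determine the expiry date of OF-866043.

Base term: filing date + 15 years → 6 March 1995.
Examination Delay Credit: +616 days → 11 November 1996.
Product Clearance Extension: +623 days → 27 July 1998.
Appellate Stay Credit: +256 days → 9 April 1999.

1999-04-09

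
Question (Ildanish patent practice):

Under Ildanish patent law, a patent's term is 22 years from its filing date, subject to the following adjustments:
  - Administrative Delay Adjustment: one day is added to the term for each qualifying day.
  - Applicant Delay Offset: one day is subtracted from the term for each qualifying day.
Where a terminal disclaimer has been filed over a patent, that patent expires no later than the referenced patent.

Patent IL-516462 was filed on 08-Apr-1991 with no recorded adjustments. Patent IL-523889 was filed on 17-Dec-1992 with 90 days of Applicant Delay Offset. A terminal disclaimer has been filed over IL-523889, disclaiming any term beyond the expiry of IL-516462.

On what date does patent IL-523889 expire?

Natural term of IL-523889:
  Base: filing + 22 years → 17 December 2014.
  Applicant Delay Offset: −90 days → 18 September 2014.
Expiry of referenced patent IL-516462:
  Base: filing + 22 years → 8 April 2013.
Terminal disclaimer: IL-523889 expires on the earlier of 18 September 2014 and 8 April 2013.

April 8, 2013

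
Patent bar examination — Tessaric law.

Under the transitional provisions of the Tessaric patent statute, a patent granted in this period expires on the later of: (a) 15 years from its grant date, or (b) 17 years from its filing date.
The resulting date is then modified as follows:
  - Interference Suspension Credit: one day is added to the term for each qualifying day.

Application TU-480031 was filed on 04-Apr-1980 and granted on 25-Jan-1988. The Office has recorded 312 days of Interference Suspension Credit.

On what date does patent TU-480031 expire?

December 3, 2003

(a) grant + 15 years → 25 January 2003.
(b) filing + 17 years → 4 April 1997.
Later of the two: 25 January 2003.
Interference Suspension Credit: +312 days → 3 December 2003.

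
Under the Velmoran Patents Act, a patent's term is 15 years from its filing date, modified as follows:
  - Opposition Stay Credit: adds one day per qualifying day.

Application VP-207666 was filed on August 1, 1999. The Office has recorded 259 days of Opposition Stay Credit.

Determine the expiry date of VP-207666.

April 17, 2015

Base term: filing date + 15 years → 1 August 2014.
Opposition Stay Credit: +259 days → 17 April 2015.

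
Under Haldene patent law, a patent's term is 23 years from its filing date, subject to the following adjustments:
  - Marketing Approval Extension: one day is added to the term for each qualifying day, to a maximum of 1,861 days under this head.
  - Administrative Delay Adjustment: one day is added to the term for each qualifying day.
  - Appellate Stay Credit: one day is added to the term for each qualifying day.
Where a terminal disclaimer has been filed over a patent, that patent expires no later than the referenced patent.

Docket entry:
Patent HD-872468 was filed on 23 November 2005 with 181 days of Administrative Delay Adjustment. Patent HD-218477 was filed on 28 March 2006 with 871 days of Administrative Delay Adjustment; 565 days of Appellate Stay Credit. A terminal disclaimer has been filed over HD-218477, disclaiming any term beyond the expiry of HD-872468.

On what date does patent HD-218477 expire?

2029-05-23

Natural term of HD-218477:
  Base: filing + 23 years → 28 March 2029.
  Administrative Delay Adjustment: +871 days → 16 August 2031.
  Appellate Stay Credit: +565 days → 3 March 2033.
Expiry of referenced patent HD-872468:
  Base: filing + 23 years → 23 November 2028.
  Administrative Delay Adjustment: +181 days → 23 May 2029.
Terminal disclaimer: HD-218477 expires on the earlier of 3 March 2033 and 23 May 2029.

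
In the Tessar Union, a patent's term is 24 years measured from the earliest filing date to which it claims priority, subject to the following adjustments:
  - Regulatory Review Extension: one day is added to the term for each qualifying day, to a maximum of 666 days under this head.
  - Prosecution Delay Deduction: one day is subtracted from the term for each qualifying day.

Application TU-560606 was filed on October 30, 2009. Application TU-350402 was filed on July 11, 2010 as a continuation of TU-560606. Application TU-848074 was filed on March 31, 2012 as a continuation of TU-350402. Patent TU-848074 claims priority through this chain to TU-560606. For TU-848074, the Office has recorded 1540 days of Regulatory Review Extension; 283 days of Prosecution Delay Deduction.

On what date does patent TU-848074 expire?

2034-11-17

Earliest priority filing: 30 October 2009.
Base term: 30 October 2009 + 24 years → 30 October 2033.
Regulatory Review Extension: 1540 days claimed exceeds the 666-day cap, so +666 days → 27 August 2035.
Prosecution Delay Deduction: −283 days → 17 November 2034.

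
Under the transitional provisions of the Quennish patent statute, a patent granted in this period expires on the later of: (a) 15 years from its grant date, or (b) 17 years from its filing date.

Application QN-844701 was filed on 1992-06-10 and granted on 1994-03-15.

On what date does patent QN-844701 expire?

June 10, 2009

(a) grant + 15 years → 15 March 2009.
(b) filing + 17 years → 10 June 2009.
Later of the two: 10 June 2009.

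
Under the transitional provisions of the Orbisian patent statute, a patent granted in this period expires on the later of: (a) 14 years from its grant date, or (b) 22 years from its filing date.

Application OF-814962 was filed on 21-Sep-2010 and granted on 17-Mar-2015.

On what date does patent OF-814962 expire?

(a) grant + 14 years → 17 March 2029.
(b) filing + 22 years → 21 September 2032.
Later of the two: 21 September 2032.

September 21, 2032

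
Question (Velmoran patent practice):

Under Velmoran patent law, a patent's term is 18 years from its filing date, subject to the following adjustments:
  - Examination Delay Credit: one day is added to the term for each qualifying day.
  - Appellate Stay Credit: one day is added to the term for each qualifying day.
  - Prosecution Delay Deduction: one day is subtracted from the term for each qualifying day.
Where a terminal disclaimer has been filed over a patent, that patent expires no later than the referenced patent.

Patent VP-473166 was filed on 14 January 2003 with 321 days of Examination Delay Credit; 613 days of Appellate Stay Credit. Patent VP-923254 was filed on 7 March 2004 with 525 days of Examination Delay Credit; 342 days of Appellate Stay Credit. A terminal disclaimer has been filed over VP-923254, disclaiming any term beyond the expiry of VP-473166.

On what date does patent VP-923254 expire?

Natural term of VP-923254:
  Base: filing + 18 years → 7 March 2022.
  Examination Delay Credit: +525 days → 14 August 2023.
  Appellate Stay Credit: +342 days → 21 July 2024.
Expiry of referenced patent VP-473166:
  Base: filing + 18 years → 14 January 2021.
  Examination Delay Credit: +321 days → 1 December 2021.
  Appellate Stay Credit: +613 days → 6 August 2023.
Terminal disclaimer: VP-923254 expires on the earlier of 21 July 2024 and 6 August 2023.

August 6, 2023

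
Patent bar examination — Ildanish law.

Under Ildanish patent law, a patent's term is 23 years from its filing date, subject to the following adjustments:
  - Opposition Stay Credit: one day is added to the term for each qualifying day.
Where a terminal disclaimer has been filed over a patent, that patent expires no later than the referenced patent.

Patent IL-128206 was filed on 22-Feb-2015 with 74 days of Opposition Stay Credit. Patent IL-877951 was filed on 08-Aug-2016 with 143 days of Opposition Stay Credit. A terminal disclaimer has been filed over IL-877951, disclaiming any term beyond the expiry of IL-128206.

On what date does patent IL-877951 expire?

Natural term of IL-877951:
  Base: filing + 23 years → 8 August 2039.
  Opposition Stay Credit: +143 days → 29 December 2039.
Expiry of referenced patent IL-128206:
  Base: filing + 23 years → 22 February 2038.
  Opposition Stay Credit: +74 days → 7 May 2038.
Terminal disclaimer: IL-877951 expires on the earlier of 29 December 2039 and 7 May 2038.

2038-05-07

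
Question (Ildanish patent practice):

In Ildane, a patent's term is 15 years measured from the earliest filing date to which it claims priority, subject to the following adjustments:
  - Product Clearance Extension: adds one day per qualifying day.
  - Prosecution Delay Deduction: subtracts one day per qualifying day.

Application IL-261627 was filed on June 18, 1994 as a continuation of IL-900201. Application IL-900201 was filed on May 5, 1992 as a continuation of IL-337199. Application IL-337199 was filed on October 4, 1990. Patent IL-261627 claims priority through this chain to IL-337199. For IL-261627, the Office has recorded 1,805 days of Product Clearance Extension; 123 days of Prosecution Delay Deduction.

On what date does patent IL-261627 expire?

Earliest priority filing: 4 October 1990.
Base term: 4 October 1990 + 15 years → 4 October 2005.
Product Clearance Extension: +1805 days → 13 September 2010.
Prosecution Delay Deduction: −123 days → 13 May 2010.

2010-05-13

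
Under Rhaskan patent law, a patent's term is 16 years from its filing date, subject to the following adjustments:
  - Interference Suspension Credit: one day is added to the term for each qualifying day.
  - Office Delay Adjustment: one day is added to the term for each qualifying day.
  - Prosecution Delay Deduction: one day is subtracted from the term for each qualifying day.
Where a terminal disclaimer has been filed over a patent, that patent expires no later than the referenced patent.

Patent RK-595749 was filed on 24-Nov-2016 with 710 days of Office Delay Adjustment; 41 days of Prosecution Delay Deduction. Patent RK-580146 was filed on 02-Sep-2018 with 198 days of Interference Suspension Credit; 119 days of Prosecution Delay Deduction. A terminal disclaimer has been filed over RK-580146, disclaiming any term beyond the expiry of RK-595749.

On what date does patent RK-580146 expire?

Natural term of RK-580146:
  Base: filing + 16 years → 2 September 2034.
  Interference Suspension Credit: +198 days → 19 March 2035.
  Prosecution Delay Deduction: −119 days → 20 November 2034.
Expiry of referenced patent RK-595749:
  Base: filing + 16 years → 24 November 2032.
  Office Delay Adjustment: +710 days → 4 November 2034.
  Prosecution Delay Deduction: −41 days → 24 September 2034.
Terminal disclaimer: RK-580146 expires on the earlier of 20 November 2034 and 24 September 2034.

2034-09-24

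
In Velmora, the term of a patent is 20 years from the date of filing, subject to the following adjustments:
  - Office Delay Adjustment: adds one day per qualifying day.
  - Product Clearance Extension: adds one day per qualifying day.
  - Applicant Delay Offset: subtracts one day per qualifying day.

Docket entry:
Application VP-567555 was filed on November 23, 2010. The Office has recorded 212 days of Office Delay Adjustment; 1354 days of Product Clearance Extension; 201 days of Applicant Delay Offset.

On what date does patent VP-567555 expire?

Base term: filing date + 20 years → 23 November 2030.
Office Delay Adjustment: +212 days → 23 June 2031.
Product Clearance Extension: +1354 days → 8 March 2035.
Applicant Delay Offset: −201 days → 19 August 2034.

2034-08-19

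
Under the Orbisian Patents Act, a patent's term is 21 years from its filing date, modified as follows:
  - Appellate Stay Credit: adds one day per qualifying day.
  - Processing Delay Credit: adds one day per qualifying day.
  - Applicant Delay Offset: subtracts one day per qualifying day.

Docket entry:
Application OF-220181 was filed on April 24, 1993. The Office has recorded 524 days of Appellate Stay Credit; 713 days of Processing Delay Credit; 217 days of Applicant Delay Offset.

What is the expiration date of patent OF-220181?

2017-02-07

Base term: filing date + 21 years → 24 April 2014.
Appellate Stay Credit: +524 days → 30 September 2015.
Processing Delay Credit: +713 days → 12 September 2017.
Applicant Delay Offset: −217 days → 7 February 2017.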